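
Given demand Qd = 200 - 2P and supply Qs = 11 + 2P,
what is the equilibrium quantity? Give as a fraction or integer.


First find equilibrium price:
200 - 2P = 11 + 2P
P* = 189/4 = 189/4
Then substitute into demand:
Q* = 200 - 2 * 189/4 = 211/2

211/2


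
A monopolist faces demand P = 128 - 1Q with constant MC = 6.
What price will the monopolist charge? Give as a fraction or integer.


MR = 128 - 2Q
Set MR = MC: 128 - 2Q = 6
Q* = 61
Substitute into demand:
P* = 128 - 1*61 = 67

67


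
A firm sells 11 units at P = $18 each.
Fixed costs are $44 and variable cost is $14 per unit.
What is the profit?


Total Revenue = P * Q = 18 * 11 = $198
Total Cost = FC + VC*Q = 44 + 14*11 = $198
Profit = TR - TC = 198 - 198 = $0

$0


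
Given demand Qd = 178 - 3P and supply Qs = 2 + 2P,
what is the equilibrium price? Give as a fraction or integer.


At equilibrium, Qd = Qs.
178 - 3P = 2 + 2P
178 - 2 = 3P + 2P
176 = 5P
P* = 176/5 = 176/5

176/5


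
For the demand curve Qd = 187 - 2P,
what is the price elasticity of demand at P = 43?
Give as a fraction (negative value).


dQ/dP = -2
At P = 43: Q = 187 - 2*43 = 101
E = (dQ/dP)(P/Q) = (-2)(43/101) = -86/101

-86/101


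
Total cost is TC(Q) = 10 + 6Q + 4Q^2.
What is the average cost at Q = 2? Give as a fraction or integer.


TC(2) = 10 + 6*2 + 4*2^2
TC(2) = 10 + 12 + 16 = 38
AC = TC/Q = 38/2 = 19

19


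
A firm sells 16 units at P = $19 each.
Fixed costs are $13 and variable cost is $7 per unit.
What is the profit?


Total Revenue = P * Q = 19 * 16 = $304
Total Cost = FC + VC*Q = 13 + 7*16 = $125
Profit = TR - TC = 304 - 125 = $179

$179


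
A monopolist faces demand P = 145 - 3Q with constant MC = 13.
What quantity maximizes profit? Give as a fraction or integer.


TR = P*Q = (145 - 3Q)Q = 145Q - 3Q^2
MR = dTR/dQ = 145 - 6Q
Set MR = MC:
145 - 6Q = 13
132 = 6Q
Q* = 132/6 = 22

22


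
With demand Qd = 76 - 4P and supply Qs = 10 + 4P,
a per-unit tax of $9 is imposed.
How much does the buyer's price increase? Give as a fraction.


With a per-unit tax, the buyer's price increase depends on relative slopes.
Supply slope: d = 4, Demand slope: b = 4
Buyer's price increase = d * tax / (b + d)
= 4 * 9 / (4 + 4)
= 36 / 8 = 9/2

9/2


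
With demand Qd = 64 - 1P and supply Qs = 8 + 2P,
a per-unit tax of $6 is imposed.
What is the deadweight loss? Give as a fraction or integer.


Pre-tax equilibrium quantity: Q* = 136/3
Post-tax equilibrium quantity: Q_tax = 124/3
Reduction in quantity: Q* - Q_tax = 4
DWL = (1/2) * tax * (Q* - Q_tax)
DWL = (1/2) * 6 * 4 = 12

12


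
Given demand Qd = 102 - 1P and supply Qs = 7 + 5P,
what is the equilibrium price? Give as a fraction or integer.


At equilibrium, Qd = Qs.
102 - 1P = 7 + 5P
102 - 7 = 1P + 5P
95 = 6P
P* = 95/6 = 95/6

95/6


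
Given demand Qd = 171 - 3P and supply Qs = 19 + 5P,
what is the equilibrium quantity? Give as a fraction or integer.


First find equilibrium price:
171 - 3P = 19 + 5P
P* = 152/8 = 19
Then substitute into demand:
Q* = 171 - 3 * 19 = 114

114


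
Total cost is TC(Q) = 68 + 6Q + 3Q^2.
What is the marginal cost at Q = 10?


MC = dTC/dQ = 6 + 2*3*Q
At Q = 10:
MC = 6 + 6*10
MC = 6 + 60 = 66

66


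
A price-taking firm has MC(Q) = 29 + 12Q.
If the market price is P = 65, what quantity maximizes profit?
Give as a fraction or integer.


In perfect competition, profit is maximized where P = MC.
65 = 29 + 12Q
36 = 12Q
Q* = 36/12 = 3

3


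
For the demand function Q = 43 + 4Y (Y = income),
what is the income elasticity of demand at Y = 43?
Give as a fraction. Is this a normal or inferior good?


dQ/dY = 4
At Y = 43: Q = 43 + 4*43 = 215
Ey = (dQ/dY)(Y/Q) = 4 * 43 / 215 = 4/5
Since Ey > 0, this is a normal good.

4/5 (normal good)


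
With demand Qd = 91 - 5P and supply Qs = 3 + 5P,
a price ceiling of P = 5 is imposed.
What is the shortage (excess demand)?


At P = 5:
Qd = 91 - 5*5 = 66
Qs = 3 + 5*5 = 28
Shortage = Qd - Qs = 66 - 28 = 38

38


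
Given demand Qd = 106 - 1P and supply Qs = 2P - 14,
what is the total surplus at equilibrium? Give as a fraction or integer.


Find equilibrium: 106 - 1P = 2P - 14
106 + 14 = 3P
P* = 120/3 = 40
Q* = 2*40 - 14 = 66
Inverse demand: P = 106 - Q/1, so P_max = 106
Inverse supply: P = 7 + Q/2, so P_min = 7
CS = (1/2) * 66 * (106 - 40) = 2178
PS = (1/2) * 66 * (40 - 7) = 1089
TS = CS + PS = 2178 + 1089 = 3267

3267


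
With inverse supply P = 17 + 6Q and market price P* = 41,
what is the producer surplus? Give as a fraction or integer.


Minimum supply price (at Q=0): P_min = 17
Quantity supplied at P* = 41:
Q* = (41 - 17)/6 = 4
PS = (1/2) * Q* * (P* - P_min)
PS = (1/2) * 4 * (41 - 17)
PS = (1/2) * 4 * 24 = 48

48


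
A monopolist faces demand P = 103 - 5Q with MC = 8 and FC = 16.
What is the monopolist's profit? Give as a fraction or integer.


MR = MC: 103 - 10Q = 8
Q* = 19/2
P* = 103 - 5*19/2 = 111/2
Profit = (P* - MC)*Q* - FC
= (111/2 - 8)*19/2 - 16
= 95/2*19/2 - 16
= 1805/4 - 16 = 1741/4

1741/4


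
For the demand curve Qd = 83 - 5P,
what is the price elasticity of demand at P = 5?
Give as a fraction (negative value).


dQ/dP = -5
At P = 5: Q = 83 - 5*5 = 58
E = (dQ/dP)(P/Q) = (-5)(5/58) = -25/58

-25/58


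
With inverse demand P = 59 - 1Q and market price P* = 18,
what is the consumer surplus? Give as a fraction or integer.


Maximum willingness to pay (at Q=0): P_max = 59
Quantity demanded at P* = 18:
Q* = (59 - 18)/1 = 41
CS = (1/2) * Q* * (P_max - P*)
CS = (1/2) * 41 * (59 - 18)
CS = (1/2) * 41 * 41 = 1681/2

1681/2


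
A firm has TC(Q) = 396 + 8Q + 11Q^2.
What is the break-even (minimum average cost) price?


AC(Q) = 396/Q + 8 + 11Q
To minimize: dAC/dQ = -396/Q^2 + 11 = 0
Q^2 = 396/11 = 36
Q* = 6
Min AC = 396/6 + 8 + 11*6
Min AC = 66 + 8 + 66 = 140

140


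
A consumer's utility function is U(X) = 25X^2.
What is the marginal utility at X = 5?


MU = dU/dX = 25*2*X^(2-1)
MU = 50*X^1
At X = 5:
MU = 50 * 5^1
MU = 50 * 5 = 250

250


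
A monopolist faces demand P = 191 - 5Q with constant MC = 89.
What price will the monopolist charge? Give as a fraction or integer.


MR = 191 - 10Q
Set MR = MC: 191 - 10Q = 89
Q* = 51/5
Substitute into demand:
P* = 191 - 5*51/5 = 140

140


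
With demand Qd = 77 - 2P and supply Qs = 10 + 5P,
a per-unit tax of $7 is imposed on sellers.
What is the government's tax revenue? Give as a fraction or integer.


With tax on sellers, new supply: Qs' = 10 + 5(P - 7)
= 5P - 25
New equilibrium quantity:
Q_new = 335/7
Tax revenue = tax * Q_new = 7 * 335/7 = 335

335


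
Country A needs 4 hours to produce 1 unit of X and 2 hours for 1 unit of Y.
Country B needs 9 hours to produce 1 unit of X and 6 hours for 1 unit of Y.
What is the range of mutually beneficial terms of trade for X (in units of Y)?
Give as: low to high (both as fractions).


Opportunity cost of X for Country A = hours_X / hours_Y = 4/2 = 2 units of Y
Opportunity cost of X for Country B = hours_X / hours_Y = 9/6 = 3/2 units of Y
Terms of trade must be between the two opportunity costs.
Range: 3/2 to 2

3/2 to 2


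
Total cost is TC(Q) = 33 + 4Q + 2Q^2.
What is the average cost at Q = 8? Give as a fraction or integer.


TC(8) = 33 + 4*8 + 2*8^2
TC(8) = 33 + 32 + 128 = 193
AC = TC/Q = 193/8 = 193/8

193/8


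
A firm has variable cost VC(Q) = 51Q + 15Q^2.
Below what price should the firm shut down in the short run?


AVC(Q) = VC(Q)/Q = 51 + 15Q
AVC is increasing in Q, so minimum AVC is at Q -> 0+.
Min AVC = 51
The firm should shut down if P < 51.

51


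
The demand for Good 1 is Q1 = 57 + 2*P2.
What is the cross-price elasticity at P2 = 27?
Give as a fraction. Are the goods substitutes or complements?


dQ1/dP2 = 2
At P2 = 27: Q1 = 57 + 2*27 = 111
Exy = (dQ1/dP2)(P2/Q1) = 2 * 27 / 111 = 18/37
Since Exy > 0, the goods are substitutes.

18/37 (substitutes)


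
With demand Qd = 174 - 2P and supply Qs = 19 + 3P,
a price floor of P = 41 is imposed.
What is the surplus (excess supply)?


At P = 41:
Qd = 174 - 2*41 = 92
Qs = 19 + 3*41 = 142
Surplus = Qs - Qd = 142 - 92 = 50

50


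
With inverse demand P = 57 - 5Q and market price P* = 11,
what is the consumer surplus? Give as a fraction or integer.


Maximum willingness to pay (at Q=0): P_max = 57
Quantity demanded at P* = 11:
Q* = (57 - 11)/5 = 46/5
CS = (1/2) * Q* * (P_max - P*)
CS = (1/2) * 46/5 * (57 - 11)
CS = (1/2) * 46/5 * 46 = 1058/5

1058/5


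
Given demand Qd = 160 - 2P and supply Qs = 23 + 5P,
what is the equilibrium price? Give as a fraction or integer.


At equilibrium, Qd = Qs.
160 - 2P = 23 + 5P
160 - 23 = 2P + 5P
137 = 7P
P* = 137/7 = 137/7

137/7


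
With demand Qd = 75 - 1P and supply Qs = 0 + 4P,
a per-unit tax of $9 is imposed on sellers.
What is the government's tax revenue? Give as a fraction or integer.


With tax on sellers, new supply: Qs' = 0 + 4(P - 9)
= 4P - 36
New equilibrium quantity:
Q_new = 264/5
Tax revenue = tax * Q_new = 9 * 264/5 = 2376/5

2376/5


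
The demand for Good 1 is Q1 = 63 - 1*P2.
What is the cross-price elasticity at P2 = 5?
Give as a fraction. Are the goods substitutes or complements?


dQ1/dP2 = -1
At P2 = 5: Q1 = 63 - 1*5 = 58
Exy = (dQ1/dP2)(P2/Q1) = -1 * 5 / 58 = -5/58
Since Exy < 0, the goods are complements.

-5/58 (complements)


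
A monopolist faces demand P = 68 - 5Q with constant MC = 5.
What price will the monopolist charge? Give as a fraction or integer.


MR = 68 - 10Q
Set MR = MC: 68 - 10Q = 5
Q* = 63/10
Substitute into demand:
P* = 68 - 5*63/10 = 73/2

73/2


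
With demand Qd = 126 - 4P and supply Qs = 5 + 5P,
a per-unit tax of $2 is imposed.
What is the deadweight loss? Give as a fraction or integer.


Pre-tax equilibrium quantity: Q* = 650/9
Post-tax equilibrium quantity: Q_tax = 610/9
Reduction in quantity: Q* - Q_tax = 40/9
DWL = (1/2) * tax * (Q* - Q_tax)
DWL = (1/2) * 2 * 40/9 = 40/9

40/9


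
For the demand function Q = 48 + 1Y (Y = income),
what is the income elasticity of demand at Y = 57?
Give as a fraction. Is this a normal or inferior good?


dQ/dY = 1
At Y = 57: Q = 48 + 1*57 = 105
Ey = (dQ/dY)(Y/Q) = 1 * 57 / 105 = 19/35
Since Ey > 0, this is a normal good.

19/35 (normal good)


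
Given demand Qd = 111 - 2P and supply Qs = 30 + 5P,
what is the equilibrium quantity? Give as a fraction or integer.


First find equilibrium price:
111 - 2P = 30 + 5P
P* = 81/7 = 81/7
Then substitute into demand:
Q* = 111 - 2 * 81/7 = 615/7

615/7


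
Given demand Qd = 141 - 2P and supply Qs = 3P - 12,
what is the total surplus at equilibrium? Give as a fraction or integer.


Find equilibrium: 141 - 2P = 3P - 12
141 + 12 = 5P
P* = 153/5 = 153/5
Q* = 3*153/5 - 12 = 399/5
Inverse demand: P = 141/2 - Q/2, so P_max = 141/2
Inverse supply: P = 4 + Q/3, so P_min = 4
CS = (1/2) * 399/5 * (141/2 - 153/5) = 159201/100
PS = (1/2) * 399/5 * (153/5 - 4) = 53067/50
TS = CS + PS = 159201/100 + 53067/50 = 53067/20

53067/20


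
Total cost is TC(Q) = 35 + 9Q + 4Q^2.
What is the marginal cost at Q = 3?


MC = dTC/dQ = 9 + 2*4*Q
At Q = 3:
MC = 9 + 8*3
MC = 9 + 24 = 33

33


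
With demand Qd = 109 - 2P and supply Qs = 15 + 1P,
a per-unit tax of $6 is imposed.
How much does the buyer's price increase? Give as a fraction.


With a per-unit tax, the buyer's price increase depends on relative slopes.
Supply slope: d = 1, Demand slope: b = 2
Buyer's price increase = d * tax / (b + d)
= 1 * 6 / (2 + 1)
= 6 / 3 = 2

2


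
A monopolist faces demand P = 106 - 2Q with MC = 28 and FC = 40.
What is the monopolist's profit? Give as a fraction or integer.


MR = MC: 106 - 4Q = 28
Q* = 39/2
P* = 106 - 2*39/2 = 67
Profit = (P* - MC)*Q* - FC
= (67 - 28)*39/2 - 40
= 39*39/2 - 40
= 1521/2 - 40 = 1441/2

1441/2


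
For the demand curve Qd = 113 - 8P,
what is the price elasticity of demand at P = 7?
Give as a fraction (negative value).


dQ/dP = -8
At P = 7: Q = 113 - 8*7 = 57
E = (dQ/dP)(P/Q) = (-8)(7/57) = -56/57

-56/57


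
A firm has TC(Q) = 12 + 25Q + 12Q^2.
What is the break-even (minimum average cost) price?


AC(Q) = 12/Q + 25 + 12Q
To minimize: dAC/dQ = -12/Q^2 + 12 = 0
Q^2 = 12/12 = 1
Q* = 1
Min AC = 12/1 + 25 + 12*1
Min AC = 12 + 25 + 12 = 49

49


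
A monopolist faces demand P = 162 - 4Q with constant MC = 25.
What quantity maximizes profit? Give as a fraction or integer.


TR = P*Q = (162 - 4Q)Q = 162Q - 4Q^2
MR = dTR/dQ = 162 - 8Q
Set MR = MC:
162 - 8Q = 25
137 = 8Q
Q* = 137/8 = 137/8

137/8


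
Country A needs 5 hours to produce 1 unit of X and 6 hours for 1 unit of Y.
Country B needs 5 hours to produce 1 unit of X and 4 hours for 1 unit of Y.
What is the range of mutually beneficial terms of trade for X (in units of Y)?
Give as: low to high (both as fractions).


Opportunity cost of X for Country A = hours_X / hours_Y = 5/6 = 5/6 units of Y
Opportunity cost of X for Country B = hours_X / hours_Y = 5/4 = 5/4 units of Y
Terms of trade must be between the two opportunity costs.
Range: 5/6 to 5/4

5/6 to 5/4


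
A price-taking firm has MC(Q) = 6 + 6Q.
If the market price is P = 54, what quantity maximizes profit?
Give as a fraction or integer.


In perfect competition, profit is maximized where P = MC.
54 = 6 + 6Q
48 = 6Q
Q* = 48/6 = 8

8


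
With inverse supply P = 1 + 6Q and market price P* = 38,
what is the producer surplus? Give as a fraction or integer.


Minimum supply price (at Q=0): P_min = 1
Quantity supplied at P* = 38:
Q* = (38 - 1)/6 = 37/6
PS = (1/2) * Q* * (P* - P_min)
PS = (1/2) * 37/6 * (38 - 1)
PS = (1/2) * 37/6 * 37 = 1369/12

1369/12


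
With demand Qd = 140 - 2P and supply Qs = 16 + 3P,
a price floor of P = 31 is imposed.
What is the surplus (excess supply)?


At P = 31:
Qd = 140 - 2*31 = 78
Qs = 16 + 3*31 = 109
Surplus = Qs - Qd = 109 - 78 = 31

31


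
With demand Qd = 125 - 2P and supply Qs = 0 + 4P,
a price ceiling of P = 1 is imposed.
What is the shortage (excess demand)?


At P = 1:
Qd = 125 - 2*1 = 123
Qs = 0 + 4*1 = 4
Shortage = Qd - Qs = 123 - 4 = 119

119


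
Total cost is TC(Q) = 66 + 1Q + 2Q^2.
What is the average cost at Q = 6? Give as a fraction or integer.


TC(6) = 66 + 1*6 + 2*6^2
TC(6) = 66 + 6 + 72 = 144
AC = TC/Q = 144/6 = 24

24


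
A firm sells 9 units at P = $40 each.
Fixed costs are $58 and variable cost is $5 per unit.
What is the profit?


Total Revenue = P * Q = 40 * 9 = $360
Total Cost = FC + VC*Q = 58 + 5*9 = $103
Profit = TR - TC = 360 - 103 = $257

$257


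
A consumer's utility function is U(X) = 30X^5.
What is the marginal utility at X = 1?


MU = dU/dX = 30*5*X^(5-1)
MU = 150*X^4
At X = 1:
MU = 150 * 1^4
MU = 150 * 1 = 150

150


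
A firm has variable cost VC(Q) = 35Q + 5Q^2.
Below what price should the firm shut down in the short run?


AVC(Q) = VC(Q)/Q = 35 + 5Q
AVC is increasing in Q, so minimum AVC is at Q -> 0+.
Min AVC = 35
The firm should shut down if P < 35.

35


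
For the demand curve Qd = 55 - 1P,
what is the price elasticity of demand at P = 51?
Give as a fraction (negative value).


dQ/dP = -1
At P = 51: Q = 55 - 1*51 = 4
E = (dQ/dP)(P/Q) = (-1)(51/4) = -51/4

-51/4


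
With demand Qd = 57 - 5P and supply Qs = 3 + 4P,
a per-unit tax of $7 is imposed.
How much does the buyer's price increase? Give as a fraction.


With a per-unit tax, the buyer's price increase depends on relative slopes.
Supply slope: d = 4, Demand slope: b = 5
Buyer's price increase = d * tax / (b + d)
= 4 * 7 / (5 + 4)
= 28 / 9 = 28/9

28/9


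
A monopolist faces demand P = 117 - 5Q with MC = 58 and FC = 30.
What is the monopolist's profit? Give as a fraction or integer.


MR = MC: 117 - 10Q = 58
Q* = 59/10
P* = 117 - 5*59/10 = 175/2
Profit = (P* - MC)*Q* - FC
= (175/2 - 58)*59/10 - 30
= 59/2*59/10 - 30
= 3481/20 - 30 = 2881/20

2881/20


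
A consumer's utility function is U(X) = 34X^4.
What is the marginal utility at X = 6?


MU = dU/dX = 34*4*X^(4-1)
MU = 136*X^3
At X = 6:
MU = 136 * 6^3
MU = 136 * 216 = 29376

29376


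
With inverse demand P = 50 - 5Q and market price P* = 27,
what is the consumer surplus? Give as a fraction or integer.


Maximum willingness to pay (at Q=0): P_max = 50
Quantity demanded at P* = 27:
Q* = (50 - 27)/5 = 23/5
CS = (1/2) * Q* * (P_max - P*)
CS = (1/2) * 23/5 * (50 - 27)
CS = (1/2) * 23/5 * 23 = 529/10

529/10


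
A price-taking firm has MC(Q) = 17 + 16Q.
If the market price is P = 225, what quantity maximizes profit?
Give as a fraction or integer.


In perfect competition, profit is maximized where P = MC.
225 = 17 + 16Q
208 = 16Q
Q* = 208/16 = 13

13


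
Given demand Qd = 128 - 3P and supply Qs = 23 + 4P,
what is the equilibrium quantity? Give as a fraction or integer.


First find equilibrium price:
128 - 3P = 23 + 4P
P* = 105/7 = 15
Then substitute into demand:
Q* = 128 - 3 * 15 = 83

83


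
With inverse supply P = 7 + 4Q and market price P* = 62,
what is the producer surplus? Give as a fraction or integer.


Minimum supply price (at Q=0): P_min = 7
Quantity supplied at P* = 62:
Q* = (62 - 7)/4 = 55/4
PS = (1/2) * Q* * (P* - P_min)
PS = (1/2) * 55/4 * (62 - 7)
PS = (1/2) * 55/4 * 55 = 3025/8

3025/8


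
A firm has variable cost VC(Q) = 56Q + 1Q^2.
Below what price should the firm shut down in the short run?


AVC(Q) = VC(Q)/Q = 56 + 1Q
AVC is increasing in Q, so minimum AVC is at Q -> 0+.
Min AVC = 56
The firm should shut down if P < 56.

56


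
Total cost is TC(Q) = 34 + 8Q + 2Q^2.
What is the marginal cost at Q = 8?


MC = dTC/dQ = 8 + 2*2*Q
At Q = 8:
MC = 8 + 4*8
MC = 8 + 32 = 40

40


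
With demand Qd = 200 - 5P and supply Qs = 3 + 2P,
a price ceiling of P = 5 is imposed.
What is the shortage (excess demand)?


At P = 5:
Qd = 200 - 5*5 = 175
Qs = 3 + 2*5 = 13
Shortage = Qd - Qs = 175 - 13 = 162

162


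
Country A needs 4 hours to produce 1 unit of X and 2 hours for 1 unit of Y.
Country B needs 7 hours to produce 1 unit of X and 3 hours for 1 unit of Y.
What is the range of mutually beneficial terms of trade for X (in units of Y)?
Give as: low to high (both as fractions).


Opportunity cost of X for Country A = hours_X / hours_Y = 4/2 = 2 units of Y
Opportunity cost of X for Country B = hours_X / hours_Y = 7/3 = 7/3 units of Y
Terms of trade must be between the two opportunity costs.
Range: 2 to 7/3

2 to 7/3


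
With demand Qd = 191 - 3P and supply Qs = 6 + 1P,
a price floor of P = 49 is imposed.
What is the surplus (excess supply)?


At P = 49:
Qd = 191 - 3*49 = 44
Qs = 6 + 1*49 = 55
Surplus = Qs - Qd = 55 - 44 = 11

11


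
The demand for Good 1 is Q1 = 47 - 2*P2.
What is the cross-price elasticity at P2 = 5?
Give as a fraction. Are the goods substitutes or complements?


dQ1/dP2 = -2
At P2 = 5: Q1 = 47 - 2*5 = 37
Exy = (dQ1/dP2)(P2/Q1) = -2 * 5 / 37 = -10/37
Since Exy < 0, the goods are complements.

-10/37 (complements)


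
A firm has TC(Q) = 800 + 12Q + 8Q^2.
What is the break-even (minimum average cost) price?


AC(Q) = 800/Q + 12 + 8Q
To minimize: dAC/dQ = -800/Q^2 + 8 = 0
Q^2 = 800/8 = 100
Q* = 10
Min AC = 800/10 + 12 + 8*10
Min AC = 80 + 12 + 80 = 172

172


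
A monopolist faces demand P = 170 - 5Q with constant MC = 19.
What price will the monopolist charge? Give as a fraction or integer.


MR = 170 - 10Q
Set MR = MC: 170 - 10Q = 19
Q* = 151/10
Substitute into demand:
P* = 170 - 5*151/10 = 189/2

189/2


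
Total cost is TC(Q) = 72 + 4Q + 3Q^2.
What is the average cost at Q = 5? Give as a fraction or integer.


TC(5) = 72 + 4*5 + 3*5^2
TC(5) = 72 + 20 + 75 = 167
AC = TC/Q = 167/5 = 167/5

167/5


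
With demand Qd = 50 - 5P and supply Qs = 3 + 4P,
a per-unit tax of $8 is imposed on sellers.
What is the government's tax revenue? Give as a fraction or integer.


With tax on sellers, new supply: Qs' = 3 + 4(P - 8)
= 4P - 29
New equilibrium quantity:
Q_new = 55/9
Tax revenue = tax * Q_new = 8 * 55/9 = 440/9

440/9


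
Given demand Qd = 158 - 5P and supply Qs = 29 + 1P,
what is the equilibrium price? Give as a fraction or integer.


At equilibrium, Qd = Qs.
158 - 5P = 29 + 1P
158 - 29 = 5P + 1P
129 = 6P
P* = 129/6 = 43/2

43/2


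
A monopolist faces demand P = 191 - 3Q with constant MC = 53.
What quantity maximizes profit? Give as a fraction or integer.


TR = P*Q = (191 - 3Q)Q = 191Q - 3Q^2
MR = dTR/dQ = 191 - 6Q
Set MR = MC:
191 - 6Q = 53
138 = 6Q
Q* = 138/6 = 23

23


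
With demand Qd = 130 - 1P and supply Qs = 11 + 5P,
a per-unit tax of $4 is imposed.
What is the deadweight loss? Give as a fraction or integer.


Pre-tax equilibrium quantity: Q* = 661/6
Post-tax equilibrium quantity: Q_tax = 641/6
Reduction in quantity: Q* - Q_tax = 10/3
DWL = (1/2) * tax * (Q* - Q_tax)
DWL = (1/2) * 4 * 10/3 = 20/3

20/3


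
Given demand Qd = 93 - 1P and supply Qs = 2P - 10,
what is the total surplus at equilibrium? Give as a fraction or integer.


Find equilibrium: 93 - 1P = 2P - 10
93 + 10 = 3P
P* = 103/3 = 103/3
Q* = 2*103/3 - 10 = 176/3
Inverse demand: P = 93 - Q/1, so P_max = 93
Inverse supply: P = 5 + Q/2, so P_min = 5
CS = (1/2) * 176/3 * (93 - 103/3) = 15488/9
PS = (1/2) * 176/3 * (103/3 - 5) = 7744/9
TS = CS + PS = 15488/9 + 7744/9 = 7744/3

7744/3


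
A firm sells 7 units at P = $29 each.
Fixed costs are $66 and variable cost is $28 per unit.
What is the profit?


Total Revenue = P * Q = 29 * 7 = $203
Total Cost = FC + VC*Q = 66 + 28*7 = $262
Profit = TR - TC = 203 - 262 = $-59

$-59


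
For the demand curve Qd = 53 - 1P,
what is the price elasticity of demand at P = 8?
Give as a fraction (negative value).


dQ/dP = -1
At P = 8: Q = 53 - 1*8 = 45
E = (dQ/dP)(P/Q) = (-1)(8/45) = -8/45

-8/45


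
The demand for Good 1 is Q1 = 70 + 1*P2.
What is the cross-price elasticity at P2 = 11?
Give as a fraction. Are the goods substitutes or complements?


dQ1/dP2 = 1
At P2 = 11: Q1 = 70 + 1*11 = 81
Exy = (dQ1/dP2)(P2/Q1) = 1 * 11 / 81 = 11/81
Since Exy > 0, the goods are substitutes.

11/81 (substitutes)


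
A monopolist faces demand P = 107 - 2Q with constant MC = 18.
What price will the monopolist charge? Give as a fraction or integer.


MR = 107 - 4Q
Set MR = MC: 107 - 4Q = 18
Q* = 89/4
Substitute into demand:
P* = 107 - 2*89/4 = 125/2

125/2


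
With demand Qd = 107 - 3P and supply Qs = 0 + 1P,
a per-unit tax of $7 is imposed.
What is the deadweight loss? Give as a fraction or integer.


Pre-tax equilibrium quantity: Q* = 107/4
Post-tax equilibrium quantity: Q_tax = 43/2
Reduction in quantity: Q* - Q_tax = 21/4
DWL = (1/2) * tax * (Q* - Q_tax)
DWL = (1/2) * 7 * 21/4 = 147/8

147/8


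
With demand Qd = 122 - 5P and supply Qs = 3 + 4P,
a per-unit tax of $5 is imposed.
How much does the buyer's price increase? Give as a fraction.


With a per-unit tax, the buyer's price increase depends on relative slopes.
Supply slope: d = 4, Demand slope: b = 5
Buyer's price increase = d * tax / (b + d)
= 4 * 5 / (5 + 4)
= 20 / 9 = 20/9

20/9


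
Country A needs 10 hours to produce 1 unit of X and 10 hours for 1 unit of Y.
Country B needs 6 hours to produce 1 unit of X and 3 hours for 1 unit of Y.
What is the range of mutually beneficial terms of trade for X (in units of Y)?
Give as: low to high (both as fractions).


Opportunity cost of X for Country A = hours_X / hours_Y = 10/10 = 1 units of Y
Opportunity cost of X for Country B = hours_X / hours_Y = 6/3 = 2 units of Y
Terms of trade must be between the two opportunity costs.
Range: 1 to 2

1 to 2


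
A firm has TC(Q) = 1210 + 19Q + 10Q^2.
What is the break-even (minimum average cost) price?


AC(Q) = 1210/Q + 19 + 10Q
To minimize: dAC/dQ = -1210/Q^2 + 10 = 0
Q^2 = 1210/10 = 121
Q* = 11
Min AC = 1210/11 + 19 + 10*11
Min AC = 110 + 19 + 110 = 239

239


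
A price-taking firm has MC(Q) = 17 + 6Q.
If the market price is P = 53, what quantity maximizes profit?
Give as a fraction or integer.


In perfect competition, profit is maximized where P = MC.
53 = 17 + 6Q
36 = 6Q
Q* = 36/6 = 6

6


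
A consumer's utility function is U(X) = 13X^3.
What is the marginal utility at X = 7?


MU = dU/dX = 13*3*X^(3-1)
MU = 39*X^2
At X = 7:
MU = 39 * 7^2
MU = 39 * 49 = 1911

1911


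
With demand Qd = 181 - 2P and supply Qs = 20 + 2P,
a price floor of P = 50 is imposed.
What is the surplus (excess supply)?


At P = 50:
Qd = 181 - 2*50 = 81
Qs = 20 + 2*50 = 120
Surplus = Qs - Qd = 120 - 81 = 39

39


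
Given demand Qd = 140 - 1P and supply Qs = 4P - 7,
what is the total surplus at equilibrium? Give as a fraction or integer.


Find equilibrium: 140 - 1P = 4P - 7
140 + 7 = 5P
P* = 147/5 = 147/5
Q* = 4*147/5 - 7 = 553/5
Inverse demand: P = 140 - Q/1, so P_max = 140
Inverse supply: P = 7/4 + Q/4, so P_min = 7/4
CS = (1/2) * 553/5 * (140 - 147/5) = 305809/50
PS = (1/2) * 553/5 * (147/5 - 7/4) = 305809/200
TS = CS + PS = 305809/50 + 305809/200 = 305809/40

305809/40


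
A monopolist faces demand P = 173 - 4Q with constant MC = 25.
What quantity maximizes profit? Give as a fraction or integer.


TR = P*Q = (173 - 4Q)Q = 173Q - 4Q^2
MR = dTR/dQ = 173 - 8Q
Set MR = MC:
173 - 8Q = 25
148 = 8Q
Q* = 148/8 = 37/2

37/2


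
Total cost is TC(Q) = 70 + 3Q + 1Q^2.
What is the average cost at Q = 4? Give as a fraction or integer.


TC(4) = 70 + 3*4 + 1*4^2
TC(4) = 70 + 12 + 16 = 98
AC = TC/Q = 98/4 = 49/2

49/2


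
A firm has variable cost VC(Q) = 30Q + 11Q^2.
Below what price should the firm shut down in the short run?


AVC(Q) = VC(Q)/Q = 30 + 11Q
AVC is increasing in Q, so minimum AVC is at Q -> 0+.
Min AVC = 30
The firm should shut down if P < 30.

30


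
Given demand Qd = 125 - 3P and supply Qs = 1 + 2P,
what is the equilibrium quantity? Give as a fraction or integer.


First find equilibrium price:
125 - 3P = 1 + 2P
P* = 124/5 = 124/5
Then substitute into demand:
Q* = 125 - 3 * 124/5 = 253/5

253/5


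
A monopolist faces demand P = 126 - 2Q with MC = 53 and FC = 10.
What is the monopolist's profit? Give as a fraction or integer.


MR = MC: 126 - 4Q = 53
Q* = 73/4
P* = 126 - 2*73/4 = 179/2
Profit = (P* - MC)*Q* - FC
= (179/2 - 53)*73/4 - 10
= 73/2*73/4 - 10
= 5329/8 - 10 = 5249/8

5249/8


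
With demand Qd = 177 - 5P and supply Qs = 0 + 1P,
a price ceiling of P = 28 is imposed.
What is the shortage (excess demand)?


At P = 28:
Qd = 177 - 5*28 = 37
Qs = 0 + 1*28 = 28
Shortage = Qd - Qs = 37 - 28 = 9

9


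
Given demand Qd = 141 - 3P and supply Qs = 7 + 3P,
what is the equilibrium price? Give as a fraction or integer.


At equilibrium, Qd = Qs.
141 - 3P = 7 + 3P
141 - 7 = 3P + 3P
134 = 6P
P* = 134/6 = 67/3

67/3


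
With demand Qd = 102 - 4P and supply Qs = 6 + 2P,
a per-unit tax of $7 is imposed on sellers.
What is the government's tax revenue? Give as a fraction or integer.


With tax on sellers, new supply: Qs' = 6 + 2(P - 7)
= 2P - 8
New equilibrium quantity:
Q_new = 86/3
Tax revenue = tax * Q_new = 7 * 86/3 = 602/3

602/3


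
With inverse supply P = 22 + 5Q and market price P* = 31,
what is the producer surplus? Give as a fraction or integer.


Minimum supply price (at Q=0): P_min = 22
Quantity supplied at P* = 31:
Q* = (31 - 22)/5 = 9/5
PS = (1/2) * Q* * (P* - P_min)
PS = (1/2) * 9/5 * (31 - 22)
PS = (1/2) * 9/5 * 9 = 81/10

81/10


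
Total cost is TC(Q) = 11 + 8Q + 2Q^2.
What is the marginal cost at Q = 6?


MC = dTC/dQ = 8 + 2*2*Q
At Q = 6:
MC = 8 + 4*6
MC = 8 + 24 = 32

32


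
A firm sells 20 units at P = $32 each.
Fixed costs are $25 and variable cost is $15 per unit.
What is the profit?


Total Revenue = P * Q = 32 * 20 = $640
Total Cost = FC + VC*Q = 25 + 15*20 = $325
Profit = TR - TC = 640 - 325 = $315

$315


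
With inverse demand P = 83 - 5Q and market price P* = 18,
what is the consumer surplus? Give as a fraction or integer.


Maximum willingness to pay (at Q=0): P_max = 83
Quantity demanded at P* = 18:
Q* = (83 - 18)/5 = 13
CS = (1/2) * Q* * (P_max - P*)
CS = (1/2) * 13 * (83 - 18)
CS = (1/2) * 13 * 65 = 845/2

845/2


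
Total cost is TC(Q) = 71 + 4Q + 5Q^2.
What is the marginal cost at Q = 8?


MC = dTC/dQ = 4 + 2*5*Q
At Q = 8:
MC = 4 + 10*8
MC = 4 + 80 = 84

84


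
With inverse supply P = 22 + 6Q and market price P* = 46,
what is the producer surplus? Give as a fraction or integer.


Minimum supply price (at Q=0): P_min = 22
Quantity supplied at P* = 46:
Q* = (46 - 22)/6 = 4
PS = (1/2) * Q* * (P* - P_min)
PS = (1/2) * 4 * (46 - 22)
PS = (1/2) * 4 * 24 = 48

48


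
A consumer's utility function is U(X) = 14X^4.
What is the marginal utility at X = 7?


MU = dU/dX = 14*4*X^(4-1)
MU = 56*X^3
At X = 7:
MU = 56 * 7^3
MU = 56 * 343 = 19208

19208


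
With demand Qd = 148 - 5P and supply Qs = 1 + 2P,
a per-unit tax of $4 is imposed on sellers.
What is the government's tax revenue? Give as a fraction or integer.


With tax on sellers, new supply: Qs' = 1 + 2(P - 4)
= 2P - 7
New equilibrium quantity:
Q_new = 261/7
Tax revenue = tax * Q_new = 4 * 261/7 = 1044/7

1044/7


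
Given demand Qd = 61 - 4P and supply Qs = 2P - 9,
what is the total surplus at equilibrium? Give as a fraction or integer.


Find equilibrium: 61 - 4P = 2P - 9
61 + 9 = 6P
P* = 70/6 = 35/3
Q* = 2*35/3 - 9 = 43/3
Inverse demand: P = 61/4 - Q/4, so P_max = 61/4
Inverse supply: P = 9/2 + Q/2, so P_min = 9/2
CS = (1/2) * 43/3 * (61/4 - 35/3) = 1849/72
PS = (1/2) * 43/3 * (35/3 - 9/2) = 1849/36
TS = CS + PS = 1849/72 + 1849/36 = 1849/24

1849/24


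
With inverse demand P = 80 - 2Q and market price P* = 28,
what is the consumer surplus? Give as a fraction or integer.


Maximum willingness to pay (at Q=0): P_max = 80
Quantity demanded at P* = 28:
Q* = (80 - 28)/2 = 26
CS = (1/2) * Q* * (P_max - P*)
CS = (1/2) * 26 * (80 - 28)
CS = (1/2) * 26 * 52 = 676

676


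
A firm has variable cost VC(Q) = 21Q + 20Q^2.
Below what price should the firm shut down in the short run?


AVC(Q) = VC(Q)/Q = 21 + 20Q
AVC is increasing in Q, so minimum AVC is at Q -> 0+.
Min AVC = 21
The firm should shut down if P < 21.

21


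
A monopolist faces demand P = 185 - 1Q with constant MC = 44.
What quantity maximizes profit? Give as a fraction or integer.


TR = P*Q = (185 - 1Q)Q = 185Q - 1Q^2
MR = dTR/dQ = 185 - 2Q
Set MR = MC:
185 - 2Q = 44
141 = 2Q
Q* = 141/2 = 141/2

141/2


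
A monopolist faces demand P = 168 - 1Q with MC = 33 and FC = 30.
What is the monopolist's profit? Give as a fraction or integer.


MR = MC: 168 - 2Q = 33
Q* = 135/2
P* = 168 - 1*135/2 = 201/2
Profit = (P* - MC)*Q* - FC
= (201/2 - 33)*135/2 - 30
= 135/2*135/2 - 30
= 18225/4 - 30 = 18105/4

18105/4


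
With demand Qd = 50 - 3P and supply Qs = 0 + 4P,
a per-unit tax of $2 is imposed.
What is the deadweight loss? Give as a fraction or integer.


Pre-tax equilibrium quantity: Q* = 200/7
Post-tax equilibrium quantity: Q_tax = 176/7
Reduction in quantity: Q* - Q_tax = 24/7
DWL = (1/2) * tax * (Q* - Q_tax)
DWL = (1/2) * 2 * 24/7 = 24/7

24/7


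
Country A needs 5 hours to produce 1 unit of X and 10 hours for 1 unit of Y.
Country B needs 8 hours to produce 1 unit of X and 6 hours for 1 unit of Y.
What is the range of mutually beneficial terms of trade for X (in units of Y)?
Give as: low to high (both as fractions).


Opportunity cost of X for Country A = hours_X / hours_Y = 5/10 = 1/2 units of Y
Opportunity cost of X for Country B = hours_X / hours_Y = 8/6 = 4/3 units of Y
Terms of trade must be between the two opportunity costs.
Range: 1/2 to 4/3

1/2 to 4/3


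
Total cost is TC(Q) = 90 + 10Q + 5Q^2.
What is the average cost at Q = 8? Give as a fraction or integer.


TC(8) = 90 + 10*8 + 5*8^2
TC(8) = 90 + 80 + 320 = 490
AC = TC/Q = 490/8 = 245/4

245/4


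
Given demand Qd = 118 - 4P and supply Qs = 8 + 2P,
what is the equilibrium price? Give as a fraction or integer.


At equilibrium, Qd = Qs.
118 - 4P = 8 + 2P
118 - 8 = 4P + 2P
110 = 6P
P* = 110/6 = 55/3

55/3


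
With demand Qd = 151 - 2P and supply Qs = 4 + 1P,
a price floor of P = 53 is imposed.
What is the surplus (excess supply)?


At P = 53:
Qd = 151 - 2*53 = 45
Qs = 4 + 1*53 = 57
Surplus = Qs - Qd = 57 - 45 = 12

12


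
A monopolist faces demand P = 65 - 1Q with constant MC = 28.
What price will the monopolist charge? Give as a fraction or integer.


MR = 65 - 2Q
Set MR = MC: 65 - 2Q = 28
Q* = 37/2
Substitute into demand:
P* = 65 - 1*37/2 = 93/2

93/2


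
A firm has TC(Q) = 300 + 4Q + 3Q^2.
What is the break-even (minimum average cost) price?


AC(Q) = 300/Q + 4 + 3Q
To minimize: dAC/dQ = -300/Q^2 + 3 = 0
Q^2 = 300/3 = 100
Q* = 10
Min AC = 300/10 + 4 + 3*10
Min AC = 30 + 4 + 30 = 64

64


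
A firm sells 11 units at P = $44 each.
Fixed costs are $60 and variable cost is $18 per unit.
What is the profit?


Total Revenue = P * Q = 44 * 11 = $484
Total Cost = FC + VC*Q = 60 + 18*11 = $258
Profit = TR - TC = 484 - 258 = $226

$226


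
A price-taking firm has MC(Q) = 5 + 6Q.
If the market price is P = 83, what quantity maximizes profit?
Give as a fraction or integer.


In perfect competition, profit is maximized where P = MC.
83 = 5 + 6Q
78 = 6Q
Q* = 78/6 = 13

13


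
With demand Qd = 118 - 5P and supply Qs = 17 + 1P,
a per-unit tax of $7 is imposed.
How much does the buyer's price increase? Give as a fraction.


With a per-unit tax, the buyer's price increase depends on relative slopes.
Supply slope: d = 1, Demand slope: b = 5
Buyer's price increase = d * tax / (b + d)
= 1 * 7 / (5 + 1)
= 7 / 6 = 7/6

7/6


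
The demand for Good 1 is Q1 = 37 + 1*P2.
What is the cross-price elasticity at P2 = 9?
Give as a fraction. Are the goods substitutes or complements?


dQ1/dP2 = 1
At P2 = 9: Q1 = 37 + 1*9 = 46
Exy = (dQ1/dP2)(P2/Q1) = 1 * 9 / 46 = 9/46
Since Exy > 0, the goods are substitutes.

9/46 (substitutes)


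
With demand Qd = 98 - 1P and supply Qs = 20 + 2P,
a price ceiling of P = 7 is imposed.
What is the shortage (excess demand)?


At P = 7:
Qd = 98 - 1*7 = 91
Qs = 20 + 2*7 = 34
Shortage = Qd - Qs = 91 - 34 = 57

57


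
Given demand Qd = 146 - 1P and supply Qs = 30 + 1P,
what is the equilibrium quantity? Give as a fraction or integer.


First find equilibrium price:
146 - 1P = 30 + 1P
P* = 116/2 = 58
Then substitute into demand:
Q* = 146 - 1 * 58 = 88

88


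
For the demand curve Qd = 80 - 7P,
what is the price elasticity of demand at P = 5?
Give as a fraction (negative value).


dQ/dP = -7
At P = 5: Q = 80 - 7*5 = 45
E = (dQ/dP)(P/Q) = (-7)(5/45) = -7/9

-7/9


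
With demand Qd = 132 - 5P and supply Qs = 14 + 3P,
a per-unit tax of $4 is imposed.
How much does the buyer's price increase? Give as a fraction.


With a per-unit tax, the buyer's price increase depends on relative slopes.
Supply slope: d = 3, Demand slope: b = 5
Buyer's price increase = d * tax / (b + d)
= 3 * 4 / (5 + 3)
= 12 / 8 = 3/2

3/2


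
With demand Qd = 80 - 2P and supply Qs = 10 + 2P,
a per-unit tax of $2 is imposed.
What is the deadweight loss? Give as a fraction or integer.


Pre-tax equilibrium quantity: Q* = 45
Post-tax equilibrium quantity: Q_tax = 43
Reduction in quantity: Q* - Q_tax = 2
DWL = (1/2) * tax * (Q* - Q_tax)
DWL = (1/2) * 2 * 2 = 2

2


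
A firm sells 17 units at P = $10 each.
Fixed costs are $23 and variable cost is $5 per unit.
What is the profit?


Total Revenue = P * Q = 10 * 17 = $170
Total Cost = FC + VC*Q = 23 + 5*17 = $108
Profit = TR - TC = 170 - 108 = $62

$62


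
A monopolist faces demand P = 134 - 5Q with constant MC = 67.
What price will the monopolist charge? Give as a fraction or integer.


MR = 134 - 10Q
Set MR = MC: 134 - 10Q = 67
Q* = 67/10
Substitute into demand:
P* = 134 - 5*67/10 = 201/2

201/2


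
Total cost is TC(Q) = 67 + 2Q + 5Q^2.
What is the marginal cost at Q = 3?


MC = dTC/dQ = 2 + 2*5*Q
At Q = 3:
MC = 2 + 10*3
MC = 2 + 30 = 32

32


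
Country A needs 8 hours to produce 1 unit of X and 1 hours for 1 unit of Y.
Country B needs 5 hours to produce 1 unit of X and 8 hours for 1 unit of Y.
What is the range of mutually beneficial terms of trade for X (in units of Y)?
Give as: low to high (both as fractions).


Opportunity cost of X for Country A = hours_X / hours_Y = 8/1 = 8 units of Y
Opportunity cost of X for Country B = hours_X / hours_Y = 5/8 = 5/8 units of Y
Terms of trade must be between the two opportunity costs.
Range: 5/8 to 8

5/8 to 8


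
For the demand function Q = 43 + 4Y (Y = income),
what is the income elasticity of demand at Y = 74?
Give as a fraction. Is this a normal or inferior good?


dQ/dY = 4
At Y = 74: Q = 43 + 4*74 = 339
Ey = (dQ/dY)(Y/Q) = 4 * 74 / 339 = 296/339
Since Ey > 0, this is a normal good.

296/339 (normal good)


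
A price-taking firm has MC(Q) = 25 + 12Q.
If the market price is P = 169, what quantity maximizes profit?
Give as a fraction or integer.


In perfect competition, profit is maximized where P = MC.
169 = 25 + 12Q
144 = 12Q
Q* = 144/12 = 12

12


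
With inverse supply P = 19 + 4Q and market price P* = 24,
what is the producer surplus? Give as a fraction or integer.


Minimum supply price (at Q=0): P_min = 19
Quantity supplied at P* = 24:
Q* = (24 - 19)/4 = 5/4
PS = (1/2) * Q* * (P* - P_min)
PS = (1/2) * 5/4 * (24 - 19)
PS = (1/2) * 5/4 * 5 = 25/8

25/8


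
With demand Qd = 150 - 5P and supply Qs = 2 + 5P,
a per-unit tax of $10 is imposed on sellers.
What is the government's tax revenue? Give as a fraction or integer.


With tax on sellers, new supply: Qs' = 2 + 5(P - 10)
= 5P - 48
New equilibrium quantity:
Q_new = 51
Tax revenue = tax * Q_new = 10 * 51 = 510

510


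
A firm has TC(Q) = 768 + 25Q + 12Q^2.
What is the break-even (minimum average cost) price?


AC(Q) = 768/Q + 25 + 12Q
To minimize: dAC/dQ = -768/Q^2 + 12 = 0
Q^2 = 768/12 = 64
Q* = 8
Min AC = 768/8 + 25 + 12*8
Min AC = 96 + 25 + 96 = 217

217


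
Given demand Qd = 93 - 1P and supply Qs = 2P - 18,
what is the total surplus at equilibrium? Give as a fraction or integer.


Find equilibrium: 93 - 1P = 2P - 18
93 + 18 = 3P
P* = 111/3 = 37
Q* = 2*37 - 18 = 56
Inverse demand: P = 93 - Q/1, so P_max = 93
Inverse supply: P = 9 + Q/2, so P_min = 9
CS = (1/2) * 56 * (93 - 37) = 1568
PS = (1/2) * 56 * (37 - 9) = 784
TS = CS + PS = 1568 + 784 = 2352

2352


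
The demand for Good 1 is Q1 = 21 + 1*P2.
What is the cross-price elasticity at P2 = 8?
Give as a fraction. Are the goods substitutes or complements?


dQ1/dP2 = 1
At P2 = 8: Q1 = 21 + 1*8 = 29
Exy = (dQ1/dP2)(P2/Q1) = 1 * 8 / 29 = 8/29
Since Exy > 0, the goods are substitutes.

8/29 (substitutes)


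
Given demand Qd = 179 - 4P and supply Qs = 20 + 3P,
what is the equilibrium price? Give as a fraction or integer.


At equilibrium, Qd = Qs.
179 - 4P = 20 + 3P
179 - 20 = 4P + 3P
159 = 7P
P* = 159/7 = 159/7

159/7


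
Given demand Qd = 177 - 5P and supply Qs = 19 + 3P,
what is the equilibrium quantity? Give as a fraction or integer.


First find equilibrium price:
177 - 5P = 19 + 3P
P* = 158/8 = 79/4
Then substitute into demand:
Q* = 177 - 5 * 79/4 = 313/4

313/4


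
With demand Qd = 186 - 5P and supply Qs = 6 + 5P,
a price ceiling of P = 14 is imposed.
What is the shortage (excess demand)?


At P = 14:
Qd = 186 - 5*14 = 116
Qs = 6 + 5*14 = 76
Shortage = Qd - Qs = 116 - 76 = 40

40


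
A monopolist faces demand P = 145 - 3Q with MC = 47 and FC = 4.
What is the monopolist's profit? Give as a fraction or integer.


MR = MC: 145 - 6Q = 47
Q* = 49/3
P* = 145 - 3*49/3 = 96
Profit = (P* - MC)*Q* - FC
= (96 - 47)*49/3 - 4
= 49*49/3 - 4
= 2401/3 - 4 = 2389/3

2389/3


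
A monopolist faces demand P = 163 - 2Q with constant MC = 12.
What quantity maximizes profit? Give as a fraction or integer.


TR = P*Q = (163 - 2Q)Q = 163Q - 2Q^2
MR = dTR/dQ = 163 - 4Q
Set MR = MC:
163 - 4Q = 12
151 = 4Q
Q* = 151/4 = 151/4

151/4


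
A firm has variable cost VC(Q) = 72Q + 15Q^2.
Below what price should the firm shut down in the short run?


AVC(Q) = VC(Q)/Q = 72 + 15Q
AVC is increasing in Q, so minimum AVC is at Q -> 0+.
Min AVC = 72
The firm should shut down if P < 72.

72
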